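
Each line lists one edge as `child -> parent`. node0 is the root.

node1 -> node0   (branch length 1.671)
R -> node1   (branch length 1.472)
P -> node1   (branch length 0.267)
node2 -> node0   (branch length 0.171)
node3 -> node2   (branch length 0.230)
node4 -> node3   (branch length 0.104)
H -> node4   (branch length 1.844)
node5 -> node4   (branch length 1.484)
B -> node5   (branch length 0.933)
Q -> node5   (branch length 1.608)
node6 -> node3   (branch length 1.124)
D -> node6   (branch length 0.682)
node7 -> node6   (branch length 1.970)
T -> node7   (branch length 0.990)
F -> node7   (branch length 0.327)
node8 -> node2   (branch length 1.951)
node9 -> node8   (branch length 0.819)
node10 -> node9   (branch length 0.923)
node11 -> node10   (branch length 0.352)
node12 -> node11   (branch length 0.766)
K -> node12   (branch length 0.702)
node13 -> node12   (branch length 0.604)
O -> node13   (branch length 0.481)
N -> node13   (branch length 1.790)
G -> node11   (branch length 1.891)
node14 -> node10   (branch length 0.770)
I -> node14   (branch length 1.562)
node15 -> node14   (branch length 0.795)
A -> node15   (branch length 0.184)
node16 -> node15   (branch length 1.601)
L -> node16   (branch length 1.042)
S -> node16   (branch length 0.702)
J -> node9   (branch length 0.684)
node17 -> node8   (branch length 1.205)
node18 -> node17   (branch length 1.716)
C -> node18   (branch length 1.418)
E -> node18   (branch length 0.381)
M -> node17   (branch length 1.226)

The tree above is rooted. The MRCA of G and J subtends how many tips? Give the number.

9

The MRCA of G and J is the node subtending ((((K,(O,N)),G),(I,(A,(L,S)))),J).
That clade contains 9 terminal taxa: A, G, I, J, K, L, N, O, S.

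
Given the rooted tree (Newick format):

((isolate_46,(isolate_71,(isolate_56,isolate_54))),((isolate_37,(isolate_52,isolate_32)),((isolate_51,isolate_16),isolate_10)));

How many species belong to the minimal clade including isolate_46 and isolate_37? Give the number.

The MRCA of isolate_46 and isolate_37 is the root, so the clade is the entire tree.
That clade contains 10 terminal taxa: isolate_10, isolate_16, isolate_32, isolate_37, isolate_46, isolate_51, isolate_52, isolate_54, isolate_56, isolate_71.

10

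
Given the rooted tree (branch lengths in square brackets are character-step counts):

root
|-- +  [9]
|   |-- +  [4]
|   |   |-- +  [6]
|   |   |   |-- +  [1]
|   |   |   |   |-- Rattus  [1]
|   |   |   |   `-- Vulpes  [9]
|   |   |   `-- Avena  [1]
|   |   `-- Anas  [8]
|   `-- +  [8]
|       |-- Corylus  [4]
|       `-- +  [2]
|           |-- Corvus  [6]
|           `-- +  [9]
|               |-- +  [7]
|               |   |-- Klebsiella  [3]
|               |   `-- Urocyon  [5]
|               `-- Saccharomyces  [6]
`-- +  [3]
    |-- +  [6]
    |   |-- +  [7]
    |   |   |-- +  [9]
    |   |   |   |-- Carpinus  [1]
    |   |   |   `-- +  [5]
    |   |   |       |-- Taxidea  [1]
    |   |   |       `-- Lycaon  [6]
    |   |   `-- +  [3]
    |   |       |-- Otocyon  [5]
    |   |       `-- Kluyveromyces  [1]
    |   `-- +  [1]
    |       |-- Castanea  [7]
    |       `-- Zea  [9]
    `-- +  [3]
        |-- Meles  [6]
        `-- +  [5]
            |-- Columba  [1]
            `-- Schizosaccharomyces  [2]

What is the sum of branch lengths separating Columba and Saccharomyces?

46

The path runs Columba → … → MRCA → … → Saccharomyces; the MRCA is the root of the tree.
Branch lengths along that path: 1 + 5 + 3 + 3 + 9 + 8 + 2 + 9 + 6 = 46.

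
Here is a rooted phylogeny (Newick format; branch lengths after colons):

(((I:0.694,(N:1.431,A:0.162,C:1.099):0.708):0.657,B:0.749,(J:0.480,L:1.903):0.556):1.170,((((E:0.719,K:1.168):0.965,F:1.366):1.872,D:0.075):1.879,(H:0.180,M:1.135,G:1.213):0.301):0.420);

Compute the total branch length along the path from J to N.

The path runs J → … → MRCA → … → N; the MRCA is the node subtending ((I,(N,A,C)),B,(J,L)).
Branch lengths along that path: 0.480 + 0.556 + 0.657 + 0.708 + 1.431 = 3.832.

3.832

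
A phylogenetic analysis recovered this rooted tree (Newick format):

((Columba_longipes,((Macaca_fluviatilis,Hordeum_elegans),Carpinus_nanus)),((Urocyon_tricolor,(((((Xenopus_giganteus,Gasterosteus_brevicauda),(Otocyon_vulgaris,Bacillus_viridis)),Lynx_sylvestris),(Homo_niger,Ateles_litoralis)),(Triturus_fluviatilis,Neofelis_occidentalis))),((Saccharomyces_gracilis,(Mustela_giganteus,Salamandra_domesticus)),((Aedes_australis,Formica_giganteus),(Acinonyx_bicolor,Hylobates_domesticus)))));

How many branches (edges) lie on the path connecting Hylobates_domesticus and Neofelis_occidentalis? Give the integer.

8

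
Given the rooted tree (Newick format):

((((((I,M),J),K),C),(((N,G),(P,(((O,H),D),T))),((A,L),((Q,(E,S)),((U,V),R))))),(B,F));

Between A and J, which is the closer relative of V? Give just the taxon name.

A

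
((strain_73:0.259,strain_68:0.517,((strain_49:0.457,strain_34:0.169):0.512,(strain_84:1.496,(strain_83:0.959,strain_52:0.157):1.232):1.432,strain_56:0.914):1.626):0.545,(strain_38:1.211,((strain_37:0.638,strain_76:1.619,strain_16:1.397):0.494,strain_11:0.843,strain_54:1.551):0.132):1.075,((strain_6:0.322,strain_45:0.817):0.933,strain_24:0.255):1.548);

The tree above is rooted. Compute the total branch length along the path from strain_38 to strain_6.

5.089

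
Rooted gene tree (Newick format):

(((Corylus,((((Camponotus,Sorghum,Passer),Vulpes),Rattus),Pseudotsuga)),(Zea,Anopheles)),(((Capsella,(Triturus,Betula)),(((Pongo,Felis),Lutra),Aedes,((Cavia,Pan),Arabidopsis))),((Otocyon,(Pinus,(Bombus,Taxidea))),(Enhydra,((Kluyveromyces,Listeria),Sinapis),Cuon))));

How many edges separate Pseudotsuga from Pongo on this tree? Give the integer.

10

The MRCA of Pseudotsuga and Pongo is the root of the tree.
From Pseudotsuga up to that node: 4 branches. From Pongo up to the same node: 6 branches. Total: 4 + 6 = 10.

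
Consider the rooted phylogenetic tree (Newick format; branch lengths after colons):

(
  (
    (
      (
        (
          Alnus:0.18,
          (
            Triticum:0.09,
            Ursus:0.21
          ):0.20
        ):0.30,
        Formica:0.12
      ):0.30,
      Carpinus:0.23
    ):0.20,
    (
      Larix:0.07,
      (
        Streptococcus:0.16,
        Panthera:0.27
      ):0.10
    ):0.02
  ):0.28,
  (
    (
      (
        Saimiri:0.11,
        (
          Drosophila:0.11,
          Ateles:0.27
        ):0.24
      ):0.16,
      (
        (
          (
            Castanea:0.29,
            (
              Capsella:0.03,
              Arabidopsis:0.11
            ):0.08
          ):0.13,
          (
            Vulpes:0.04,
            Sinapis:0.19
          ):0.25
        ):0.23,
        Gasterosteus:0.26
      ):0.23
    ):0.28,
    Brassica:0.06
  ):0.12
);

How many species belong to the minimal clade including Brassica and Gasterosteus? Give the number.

10

The MRCA of Brassica and Gasterosteus is the node subtending (((Saimiri,(Drosophila,Ateles)),(((Castanea,(Capsella,Arabidopsis)),(Vulpes,Sinapis)),Gasterosteus)),Brassica).
That clade contains 10 terminal taxa: Arabidopsis, Ateles, Brassica, Capsella, Castanea, Drosophila, Gasterosteus, Saimiri, Sinapis, Vulpes.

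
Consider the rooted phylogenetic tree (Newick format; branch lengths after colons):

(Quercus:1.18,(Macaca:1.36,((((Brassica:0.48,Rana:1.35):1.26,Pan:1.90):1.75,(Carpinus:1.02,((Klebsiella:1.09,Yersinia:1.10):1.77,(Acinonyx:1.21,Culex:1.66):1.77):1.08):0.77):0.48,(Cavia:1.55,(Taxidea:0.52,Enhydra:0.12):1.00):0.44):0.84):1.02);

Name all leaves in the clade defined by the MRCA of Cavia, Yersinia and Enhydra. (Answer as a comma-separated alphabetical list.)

Tracing Cavia: it sits inside (Cavia,(Taxidea,Enhydra)).
Tracing Yersinia: it sits inside (Klebsiella,Yersinia).
Tracing Enhydra: it sits inside (Taxidea,Enhydra).
The smallest clade enclosing all 3 is ((((Brassica,Rana),Pan),(Carpinus,((Klebsiella,Yersinia),(Acinonyx,Culex)))),(Cavia,(Taxidea,Enhydra))); the answer is its 11 terminal taxa in alphabetical order.

Acinonyx, Brassica, Carpinus, Cavia, Culex, Enhydra, Klebsiella, Pan, Rana, Taxidea, Yersinia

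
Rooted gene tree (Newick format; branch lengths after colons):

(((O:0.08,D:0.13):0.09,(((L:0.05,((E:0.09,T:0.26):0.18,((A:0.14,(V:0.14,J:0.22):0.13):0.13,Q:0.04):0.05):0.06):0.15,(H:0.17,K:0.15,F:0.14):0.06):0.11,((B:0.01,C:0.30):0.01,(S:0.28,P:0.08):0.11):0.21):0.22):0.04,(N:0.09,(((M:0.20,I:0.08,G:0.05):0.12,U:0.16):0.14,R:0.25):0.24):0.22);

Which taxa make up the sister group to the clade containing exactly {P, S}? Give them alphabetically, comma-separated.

B, C

The clade containing exactly {P, S} attaches to the tree at the node subtending ((B,C),(S,P)).
The other lineage descending from that same node — the sister group — is (B,C); its 2 tips in alphabetical order are the answer.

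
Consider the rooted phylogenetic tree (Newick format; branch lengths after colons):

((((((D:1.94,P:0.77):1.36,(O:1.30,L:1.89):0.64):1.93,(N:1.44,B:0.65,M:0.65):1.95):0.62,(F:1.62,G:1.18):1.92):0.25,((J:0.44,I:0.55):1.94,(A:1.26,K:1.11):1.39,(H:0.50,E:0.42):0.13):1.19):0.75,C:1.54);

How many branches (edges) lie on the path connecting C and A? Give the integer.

5

The MRCA of C and A is the root of the tree.
From C up to that node: 1 branch. From A up to the same node: 4 branches. Total: 1 + 4 = 5.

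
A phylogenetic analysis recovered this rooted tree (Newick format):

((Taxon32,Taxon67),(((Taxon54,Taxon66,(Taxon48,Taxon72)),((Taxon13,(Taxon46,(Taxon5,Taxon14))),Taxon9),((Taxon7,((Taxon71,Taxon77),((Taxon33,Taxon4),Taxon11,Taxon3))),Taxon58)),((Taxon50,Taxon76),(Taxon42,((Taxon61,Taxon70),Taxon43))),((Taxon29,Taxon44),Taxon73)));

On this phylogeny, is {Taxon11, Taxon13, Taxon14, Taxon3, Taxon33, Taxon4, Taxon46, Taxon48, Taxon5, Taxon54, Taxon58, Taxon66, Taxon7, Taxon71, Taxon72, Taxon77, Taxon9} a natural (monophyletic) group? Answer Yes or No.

Yes

The most recent common ancestor of these taxa subtends ((Taxon54,Taxon66,(Taxon48,Taxon72)),((Taxon13,(Taxon46,(Taxon5,Taxon14))),Taxon9),((Taxon7,((Taxon71,Taxon77),((Taxon33,Taxon4),Taxon11,Taxon3))),Taxon58)).
That clade has exactly 17 tips — every listed taxon and nothing else — so the group is monophyletic.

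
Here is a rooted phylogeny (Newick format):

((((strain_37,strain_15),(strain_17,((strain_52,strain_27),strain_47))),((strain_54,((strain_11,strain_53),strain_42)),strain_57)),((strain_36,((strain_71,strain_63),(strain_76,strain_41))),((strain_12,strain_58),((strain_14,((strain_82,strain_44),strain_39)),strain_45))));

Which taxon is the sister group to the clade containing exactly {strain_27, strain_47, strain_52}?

strain_17

The clade containing exactly {strain_27, strain_47, strain_52} attaches to the tree at the node subtending (strain_17,((strain_52,strain_27),strain_47)).
The other lineage descending from that same node — the sister group — is the single tip strain_17.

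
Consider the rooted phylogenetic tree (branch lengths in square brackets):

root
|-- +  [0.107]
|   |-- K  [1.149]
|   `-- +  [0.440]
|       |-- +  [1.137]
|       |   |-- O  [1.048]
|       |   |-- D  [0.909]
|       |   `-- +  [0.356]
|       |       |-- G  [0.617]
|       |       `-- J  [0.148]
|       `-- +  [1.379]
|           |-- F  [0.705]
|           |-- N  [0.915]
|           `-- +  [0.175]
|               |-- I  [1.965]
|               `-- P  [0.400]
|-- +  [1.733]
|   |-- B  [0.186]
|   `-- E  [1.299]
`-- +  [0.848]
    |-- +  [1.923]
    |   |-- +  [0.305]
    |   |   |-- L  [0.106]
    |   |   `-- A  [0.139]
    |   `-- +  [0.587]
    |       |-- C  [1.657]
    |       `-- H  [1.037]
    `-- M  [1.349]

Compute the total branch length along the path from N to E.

5.873

The path runs N → … → MRCA → … → E; the MRCA is the root of the tree.
Branch lengths along that path: 0.915 + 1.379 + 0.440 + 0.107 + 1.733 + 1.299 = 5.873.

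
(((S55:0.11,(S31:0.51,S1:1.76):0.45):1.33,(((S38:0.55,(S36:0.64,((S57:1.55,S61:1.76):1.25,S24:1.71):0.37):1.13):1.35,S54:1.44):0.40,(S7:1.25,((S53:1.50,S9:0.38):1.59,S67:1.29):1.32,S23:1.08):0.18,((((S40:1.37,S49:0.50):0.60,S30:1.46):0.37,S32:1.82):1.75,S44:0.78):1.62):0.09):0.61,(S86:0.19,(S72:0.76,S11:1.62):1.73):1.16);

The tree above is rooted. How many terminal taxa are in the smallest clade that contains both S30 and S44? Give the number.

5

The MRCA of S30 and S44 is the node subtending ((((S40,S49),S30),S32),S44).
That clade contains 5 terminal taxa: S30, S32, S40, S44, S49.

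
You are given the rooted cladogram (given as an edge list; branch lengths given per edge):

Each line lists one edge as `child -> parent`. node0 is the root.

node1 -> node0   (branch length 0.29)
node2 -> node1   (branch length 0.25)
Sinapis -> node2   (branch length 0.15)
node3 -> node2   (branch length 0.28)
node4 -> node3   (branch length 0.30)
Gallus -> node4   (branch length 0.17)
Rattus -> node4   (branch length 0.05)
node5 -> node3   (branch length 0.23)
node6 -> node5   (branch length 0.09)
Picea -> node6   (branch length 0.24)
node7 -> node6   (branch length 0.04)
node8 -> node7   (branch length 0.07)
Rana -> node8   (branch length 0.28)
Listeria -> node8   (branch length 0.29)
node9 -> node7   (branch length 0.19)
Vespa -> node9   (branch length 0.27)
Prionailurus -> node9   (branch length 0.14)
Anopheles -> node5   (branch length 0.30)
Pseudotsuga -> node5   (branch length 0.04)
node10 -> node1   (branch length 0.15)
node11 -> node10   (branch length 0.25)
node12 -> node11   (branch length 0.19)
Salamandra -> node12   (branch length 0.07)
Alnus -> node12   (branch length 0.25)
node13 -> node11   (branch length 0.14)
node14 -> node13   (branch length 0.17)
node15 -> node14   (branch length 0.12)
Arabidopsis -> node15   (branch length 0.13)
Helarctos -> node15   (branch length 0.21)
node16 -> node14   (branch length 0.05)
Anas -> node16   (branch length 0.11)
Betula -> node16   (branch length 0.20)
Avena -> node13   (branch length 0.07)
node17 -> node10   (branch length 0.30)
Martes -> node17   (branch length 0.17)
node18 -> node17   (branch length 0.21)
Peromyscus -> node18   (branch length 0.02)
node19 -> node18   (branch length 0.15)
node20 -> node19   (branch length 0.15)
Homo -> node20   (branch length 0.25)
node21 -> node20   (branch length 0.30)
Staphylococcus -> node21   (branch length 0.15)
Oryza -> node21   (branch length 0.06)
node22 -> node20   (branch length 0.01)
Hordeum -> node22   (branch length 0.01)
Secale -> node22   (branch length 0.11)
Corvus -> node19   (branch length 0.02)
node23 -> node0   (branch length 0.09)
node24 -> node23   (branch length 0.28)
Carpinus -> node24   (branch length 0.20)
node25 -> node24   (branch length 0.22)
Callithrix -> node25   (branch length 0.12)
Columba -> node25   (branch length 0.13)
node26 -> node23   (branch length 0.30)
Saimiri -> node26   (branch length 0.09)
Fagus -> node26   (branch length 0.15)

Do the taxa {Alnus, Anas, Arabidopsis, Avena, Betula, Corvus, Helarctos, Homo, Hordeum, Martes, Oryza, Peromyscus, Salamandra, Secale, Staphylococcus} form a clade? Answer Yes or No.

Yes

The most recent common ancestor of these taxa subtends (((Salamandra,Alnus),(((Arabidopsis,Helarctos),(Anas,Betula)),Avena)),(Martes,(Peromyscus,((Homo,(Staphylococcus,Oryza),(Hordeum,Secale)),Corvus)))).
That clade has exactly 15 tips — every listed taxon and nothing else — so the group is monophyletic.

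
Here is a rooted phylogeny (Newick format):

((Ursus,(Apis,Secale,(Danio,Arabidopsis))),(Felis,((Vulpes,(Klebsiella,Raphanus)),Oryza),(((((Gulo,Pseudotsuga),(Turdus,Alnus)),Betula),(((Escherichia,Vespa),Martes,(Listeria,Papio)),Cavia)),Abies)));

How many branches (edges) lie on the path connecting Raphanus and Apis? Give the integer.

The MRCA of Raphanus and Apis is the root of the tree.
From Raphanus up to that node: 5 branches. From Apis up to the same node: 3 branches. Total: 5 + 3 = 8.

8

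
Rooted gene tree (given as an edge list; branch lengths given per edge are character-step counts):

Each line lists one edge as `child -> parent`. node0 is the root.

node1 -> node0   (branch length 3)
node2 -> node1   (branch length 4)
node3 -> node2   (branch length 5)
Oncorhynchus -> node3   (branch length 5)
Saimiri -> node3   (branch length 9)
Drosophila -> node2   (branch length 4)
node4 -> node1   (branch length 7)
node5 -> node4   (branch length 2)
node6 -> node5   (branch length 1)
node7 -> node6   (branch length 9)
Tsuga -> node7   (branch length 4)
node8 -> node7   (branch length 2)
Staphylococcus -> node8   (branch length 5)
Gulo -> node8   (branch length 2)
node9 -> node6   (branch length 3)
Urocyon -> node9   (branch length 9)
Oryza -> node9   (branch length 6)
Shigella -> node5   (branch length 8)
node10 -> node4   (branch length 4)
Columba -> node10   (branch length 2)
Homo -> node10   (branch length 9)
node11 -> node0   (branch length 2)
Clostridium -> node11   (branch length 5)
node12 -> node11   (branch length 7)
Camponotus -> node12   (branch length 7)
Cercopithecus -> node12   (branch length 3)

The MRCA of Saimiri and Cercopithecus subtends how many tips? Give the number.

The MRCA of Saimiri and Cercopithecus is the root, so the clade is the entire tree.
That clade contains 14 terminal taxa: Camponotus, Cercopithecus, Clostridium, Columba, Drosophila, Gulo, Homo, Oncorhynchus, Oryza, Saimiri, Shigella, Staphylococcus, Tsuga, Urocyon.

14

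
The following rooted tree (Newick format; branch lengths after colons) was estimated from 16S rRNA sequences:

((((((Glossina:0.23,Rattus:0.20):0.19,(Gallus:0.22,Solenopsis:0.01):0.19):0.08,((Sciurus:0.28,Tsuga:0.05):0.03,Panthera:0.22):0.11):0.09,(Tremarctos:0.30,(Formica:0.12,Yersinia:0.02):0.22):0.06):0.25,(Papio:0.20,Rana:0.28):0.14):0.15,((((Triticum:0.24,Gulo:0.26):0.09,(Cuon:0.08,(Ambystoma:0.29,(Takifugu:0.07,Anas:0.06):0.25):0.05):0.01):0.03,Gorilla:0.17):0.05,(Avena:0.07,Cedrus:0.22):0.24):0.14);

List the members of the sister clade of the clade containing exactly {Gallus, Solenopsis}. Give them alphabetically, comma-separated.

Glossina, Rattus

The clade containing exactly {Gallus, Solenopsis} attaches to the tree at the node subtending ((Glossina,Rattus),(Gallus,Solenopsis)).
The other lineage descending from that same node — the sister group — is (Glossina,Rattus); its 2 tips in alphabetical order are the answer.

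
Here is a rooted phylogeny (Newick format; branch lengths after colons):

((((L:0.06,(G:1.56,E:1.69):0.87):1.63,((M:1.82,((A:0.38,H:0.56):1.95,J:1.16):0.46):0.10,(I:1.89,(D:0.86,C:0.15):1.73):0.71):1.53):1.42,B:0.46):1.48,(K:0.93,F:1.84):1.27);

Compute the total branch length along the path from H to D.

The path runs H → … → MRCA → … → D; the MRCA is the node subtending ((M,((A,H),J)),(I,(D,C))).
Branch lengths along that path: 0.56 + 1.95 + 0.46 + 0.10 + 0.71 + 1.73 + 0.86 = 6.37.

6.37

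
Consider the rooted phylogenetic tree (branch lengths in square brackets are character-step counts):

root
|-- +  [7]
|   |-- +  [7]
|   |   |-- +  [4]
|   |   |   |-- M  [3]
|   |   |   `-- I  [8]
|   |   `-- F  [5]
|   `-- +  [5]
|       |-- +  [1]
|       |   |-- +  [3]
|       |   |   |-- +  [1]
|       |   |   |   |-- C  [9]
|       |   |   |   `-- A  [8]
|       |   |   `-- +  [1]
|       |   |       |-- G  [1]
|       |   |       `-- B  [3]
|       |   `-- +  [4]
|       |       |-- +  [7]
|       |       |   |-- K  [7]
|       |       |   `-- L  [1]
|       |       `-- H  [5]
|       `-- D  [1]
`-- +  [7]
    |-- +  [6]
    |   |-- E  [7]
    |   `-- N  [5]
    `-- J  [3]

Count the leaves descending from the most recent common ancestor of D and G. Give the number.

The MRCA of D and G is the node subtending ((((C,A),(G,B)),((K,L),H)),D).
That clade contains 8 terminal taxa: A, B, C, D, G, H, K, L.

8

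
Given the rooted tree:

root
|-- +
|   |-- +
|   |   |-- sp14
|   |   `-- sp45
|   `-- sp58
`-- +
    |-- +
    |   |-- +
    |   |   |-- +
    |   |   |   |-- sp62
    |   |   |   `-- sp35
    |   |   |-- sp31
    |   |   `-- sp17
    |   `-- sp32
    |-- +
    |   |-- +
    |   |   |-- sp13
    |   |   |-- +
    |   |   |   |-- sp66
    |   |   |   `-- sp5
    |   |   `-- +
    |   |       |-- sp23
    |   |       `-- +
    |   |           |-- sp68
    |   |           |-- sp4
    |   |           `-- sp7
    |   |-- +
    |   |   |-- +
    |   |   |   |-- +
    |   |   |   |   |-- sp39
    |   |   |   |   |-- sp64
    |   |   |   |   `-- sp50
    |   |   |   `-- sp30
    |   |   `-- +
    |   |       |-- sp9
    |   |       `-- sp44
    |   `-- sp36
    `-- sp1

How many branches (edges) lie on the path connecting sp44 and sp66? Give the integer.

6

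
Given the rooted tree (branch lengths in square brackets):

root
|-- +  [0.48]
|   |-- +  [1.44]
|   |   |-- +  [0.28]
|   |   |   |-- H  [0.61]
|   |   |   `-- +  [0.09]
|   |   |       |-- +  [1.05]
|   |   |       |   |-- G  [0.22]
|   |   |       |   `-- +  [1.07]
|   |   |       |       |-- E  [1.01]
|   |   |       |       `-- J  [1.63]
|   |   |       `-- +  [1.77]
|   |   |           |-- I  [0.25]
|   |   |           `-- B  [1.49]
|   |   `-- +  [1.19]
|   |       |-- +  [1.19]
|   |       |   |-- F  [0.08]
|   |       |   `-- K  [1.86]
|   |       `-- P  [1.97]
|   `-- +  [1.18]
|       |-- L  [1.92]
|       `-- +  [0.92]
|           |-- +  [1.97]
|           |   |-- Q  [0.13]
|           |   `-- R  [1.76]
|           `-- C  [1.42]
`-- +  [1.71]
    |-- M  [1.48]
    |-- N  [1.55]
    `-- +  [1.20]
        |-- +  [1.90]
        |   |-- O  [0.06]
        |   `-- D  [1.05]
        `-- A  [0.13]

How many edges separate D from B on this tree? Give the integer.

The MRCA of D and B is the root of the tree.
From D up to that node: 4 branches. From B up to the same node: 6 branches. Total: 4 + 6 = 10.

10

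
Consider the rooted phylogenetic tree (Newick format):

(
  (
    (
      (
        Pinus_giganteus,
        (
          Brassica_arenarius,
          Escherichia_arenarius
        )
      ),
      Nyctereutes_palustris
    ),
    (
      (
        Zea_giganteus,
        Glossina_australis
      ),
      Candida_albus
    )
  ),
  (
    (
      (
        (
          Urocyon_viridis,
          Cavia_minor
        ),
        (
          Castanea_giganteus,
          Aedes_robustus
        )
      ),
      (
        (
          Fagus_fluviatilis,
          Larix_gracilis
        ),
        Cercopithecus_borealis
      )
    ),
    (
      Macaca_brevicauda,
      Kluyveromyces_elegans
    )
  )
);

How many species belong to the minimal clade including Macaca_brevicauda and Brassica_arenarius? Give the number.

16

The MRCA of Macaca_brevicauda and Brassica_arenarius is the root, so the clade is the entire tree.
That clade contains 16 terminal taxa: Aedes_robustus, Brassica_arenarius, Candida_albus, Castanea_giganteus, Cavia_minor, Cercopithecus_borealis, Escherichia_arenarius, Fagus_fluviatilis, Glossina_australis, Kluyveromyces_elegans, Larix_gracilis, Macaca_brevicauda, Nyctereutes_palustris, Pinus_giganteus, Urocyon_viridis, Zea_giganteus.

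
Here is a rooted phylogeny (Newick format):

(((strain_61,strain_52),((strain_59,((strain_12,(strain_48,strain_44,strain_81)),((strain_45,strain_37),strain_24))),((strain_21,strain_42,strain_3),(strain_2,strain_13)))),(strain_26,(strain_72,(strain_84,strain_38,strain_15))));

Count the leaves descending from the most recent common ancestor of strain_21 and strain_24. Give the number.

The MRCA of strain_21 and strain_24 is the node subtending ((strain_59,((strain_12,(strain_48,strain_44,strain_81)),((strain_45,strain_37),strain_24))),((strain_21,strain_42,strain_3),(strain_2,strain_13))).
That clade contains 13 terminal taxa: strain_12, strain_13, strain_2, strain_21, strain_24, strain_3, strain_37, strain_42, strain_44, strain_45, strain_48, strain_59, strain_81.

13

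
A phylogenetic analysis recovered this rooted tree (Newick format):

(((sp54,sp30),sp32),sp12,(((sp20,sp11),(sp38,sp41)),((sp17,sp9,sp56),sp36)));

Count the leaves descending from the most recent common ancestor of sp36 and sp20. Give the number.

The MRCA of sp36 and sp20 is the node subtending (((sp20,sp11),(sp38,sp41)),((sp17,sp9,sp56),sp36)).
That clade contains 8 terminal taxa: sp11, sp17, sp20, sp36, sp38, sp41, sp56, sp9.

8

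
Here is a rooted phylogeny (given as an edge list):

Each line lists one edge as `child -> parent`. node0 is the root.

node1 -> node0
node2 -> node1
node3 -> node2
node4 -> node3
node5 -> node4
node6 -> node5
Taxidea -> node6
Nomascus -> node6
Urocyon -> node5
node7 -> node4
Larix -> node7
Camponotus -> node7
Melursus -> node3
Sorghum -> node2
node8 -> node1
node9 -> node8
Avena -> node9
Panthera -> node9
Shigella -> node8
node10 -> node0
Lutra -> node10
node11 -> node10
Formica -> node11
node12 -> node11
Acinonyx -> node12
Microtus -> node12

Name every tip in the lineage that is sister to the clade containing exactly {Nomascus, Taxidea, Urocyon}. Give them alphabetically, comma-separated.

The clade containing exactly {Nomascus, Taxidea, Urocyon} attaches to the tree at the node subtending (((Taxidea,Nomascus),Urocyon),(Larix,Camponotus)).
The other lineage descending from that same node — the sister group — is (Larix,Camponotus); its 2 tips in alphabetical order are the answer.

Camponotus, Larix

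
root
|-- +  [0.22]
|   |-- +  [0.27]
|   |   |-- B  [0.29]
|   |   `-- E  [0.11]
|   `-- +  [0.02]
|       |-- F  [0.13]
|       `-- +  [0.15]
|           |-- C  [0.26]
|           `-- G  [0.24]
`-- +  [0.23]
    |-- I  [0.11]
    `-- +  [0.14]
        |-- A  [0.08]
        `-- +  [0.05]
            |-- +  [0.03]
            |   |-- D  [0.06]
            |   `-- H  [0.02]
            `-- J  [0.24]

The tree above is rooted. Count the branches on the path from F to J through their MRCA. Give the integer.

7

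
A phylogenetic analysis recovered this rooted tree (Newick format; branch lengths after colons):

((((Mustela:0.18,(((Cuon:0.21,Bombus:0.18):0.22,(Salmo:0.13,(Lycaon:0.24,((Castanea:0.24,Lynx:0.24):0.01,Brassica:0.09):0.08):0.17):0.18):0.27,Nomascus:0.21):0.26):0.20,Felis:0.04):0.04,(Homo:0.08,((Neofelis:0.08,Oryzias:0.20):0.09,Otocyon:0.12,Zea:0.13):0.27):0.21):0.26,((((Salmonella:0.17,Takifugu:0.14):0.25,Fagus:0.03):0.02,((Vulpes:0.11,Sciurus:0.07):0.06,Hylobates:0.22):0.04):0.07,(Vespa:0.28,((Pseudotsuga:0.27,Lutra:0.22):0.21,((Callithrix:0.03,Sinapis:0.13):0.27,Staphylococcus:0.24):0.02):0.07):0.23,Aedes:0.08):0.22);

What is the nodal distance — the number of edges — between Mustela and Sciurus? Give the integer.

9

The MRCA of Mustela and Sciurus is the root of the tree.
From Mustela up to that node: 4 branches. From Sciurus up to the same node: 5 branches. Total: 4 + 5 = 9.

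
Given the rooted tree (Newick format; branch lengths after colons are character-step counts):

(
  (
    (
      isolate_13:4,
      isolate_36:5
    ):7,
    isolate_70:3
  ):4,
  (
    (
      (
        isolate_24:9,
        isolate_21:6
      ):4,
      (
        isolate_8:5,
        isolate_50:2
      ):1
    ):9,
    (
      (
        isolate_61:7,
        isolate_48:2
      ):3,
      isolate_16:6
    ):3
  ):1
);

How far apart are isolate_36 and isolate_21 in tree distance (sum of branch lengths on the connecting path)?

The path runs isolate_36 → … → MRCA → … → isolate_21; the MRCA is the root of the tree.
Branch lengths along that path: 5 + 7 + 4 + 1 + 9 + 4 + 6 = 36.

36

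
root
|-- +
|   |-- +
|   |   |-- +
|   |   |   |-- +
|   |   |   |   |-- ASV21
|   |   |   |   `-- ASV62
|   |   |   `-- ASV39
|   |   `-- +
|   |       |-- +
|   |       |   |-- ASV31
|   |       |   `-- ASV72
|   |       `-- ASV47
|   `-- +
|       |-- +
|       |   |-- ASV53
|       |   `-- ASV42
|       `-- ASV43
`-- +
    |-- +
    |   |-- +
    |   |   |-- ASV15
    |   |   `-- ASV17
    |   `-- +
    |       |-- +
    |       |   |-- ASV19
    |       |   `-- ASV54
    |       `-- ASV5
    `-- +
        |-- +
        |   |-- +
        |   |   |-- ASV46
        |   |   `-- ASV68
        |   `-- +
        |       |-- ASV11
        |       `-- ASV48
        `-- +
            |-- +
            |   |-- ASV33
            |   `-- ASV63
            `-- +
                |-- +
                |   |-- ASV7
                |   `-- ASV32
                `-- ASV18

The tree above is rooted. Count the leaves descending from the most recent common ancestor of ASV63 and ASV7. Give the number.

5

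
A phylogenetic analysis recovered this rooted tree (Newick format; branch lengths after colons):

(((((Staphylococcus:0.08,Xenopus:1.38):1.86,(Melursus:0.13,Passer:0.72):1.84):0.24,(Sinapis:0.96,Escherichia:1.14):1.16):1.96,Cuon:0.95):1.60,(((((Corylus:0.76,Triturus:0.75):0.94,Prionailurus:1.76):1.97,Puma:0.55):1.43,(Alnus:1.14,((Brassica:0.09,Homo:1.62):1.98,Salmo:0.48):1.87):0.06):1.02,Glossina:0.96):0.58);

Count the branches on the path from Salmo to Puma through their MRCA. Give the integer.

The MRCA of Salmo and Puma is the node subtending ((((Corylus,Triturus),Prionailurus),Puma),(Alnus,((Brassica,Homo),Salmo))).
From Salmo up to that node: 3 branches. From Puma up to the same node: 2 branches. Total: 3 + 2 = 5.

5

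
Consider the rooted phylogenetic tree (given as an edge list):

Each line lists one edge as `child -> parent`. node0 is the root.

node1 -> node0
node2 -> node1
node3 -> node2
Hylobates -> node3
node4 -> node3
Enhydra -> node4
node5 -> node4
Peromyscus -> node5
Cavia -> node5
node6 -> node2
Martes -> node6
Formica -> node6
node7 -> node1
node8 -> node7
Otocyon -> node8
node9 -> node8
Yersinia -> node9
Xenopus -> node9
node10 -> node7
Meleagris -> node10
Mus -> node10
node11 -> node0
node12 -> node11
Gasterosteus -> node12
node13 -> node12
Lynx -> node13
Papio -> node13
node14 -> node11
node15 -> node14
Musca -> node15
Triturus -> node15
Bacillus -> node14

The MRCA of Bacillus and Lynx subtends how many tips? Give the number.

The MRCA of Bacillus and Lynx is the node subtending ((Gasterosteus,(Lynx,Papio)),((Musca,Triturus),Bacillus)).
That clade contains 6 terminal taxa: Bacillus, Gasterosteus, Lynx, Musca, Papio, Triturus.

6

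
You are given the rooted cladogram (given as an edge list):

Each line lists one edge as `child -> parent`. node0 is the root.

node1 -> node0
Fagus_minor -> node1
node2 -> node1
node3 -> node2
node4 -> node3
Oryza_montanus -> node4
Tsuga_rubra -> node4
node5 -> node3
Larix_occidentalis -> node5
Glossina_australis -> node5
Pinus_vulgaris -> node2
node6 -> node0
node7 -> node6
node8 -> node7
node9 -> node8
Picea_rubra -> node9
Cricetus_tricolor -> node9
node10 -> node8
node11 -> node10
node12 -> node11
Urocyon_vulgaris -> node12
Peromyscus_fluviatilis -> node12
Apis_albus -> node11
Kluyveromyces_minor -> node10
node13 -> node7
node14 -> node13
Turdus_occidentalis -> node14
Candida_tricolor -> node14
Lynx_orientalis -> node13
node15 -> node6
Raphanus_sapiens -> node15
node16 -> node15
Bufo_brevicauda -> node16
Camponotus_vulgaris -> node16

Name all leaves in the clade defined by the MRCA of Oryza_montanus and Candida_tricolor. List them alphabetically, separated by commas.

Apis_albus, Bufo_brevicauda, Camponotus_vulgaris, Candida_tricolor, Cricetus_tricolor, Fagus_minor, Glossina_australis, Kluyveromyces_minor, Larix_occidentalis, Lynx_orientalis, Oryza_montanus, Peromyscus_fluviatilis, Picea_rubra, Pinus_vulgaris, Raphanus_sapiens, Tsuga_rubra, Turdus_occidentalis, Urocyon_vulgaris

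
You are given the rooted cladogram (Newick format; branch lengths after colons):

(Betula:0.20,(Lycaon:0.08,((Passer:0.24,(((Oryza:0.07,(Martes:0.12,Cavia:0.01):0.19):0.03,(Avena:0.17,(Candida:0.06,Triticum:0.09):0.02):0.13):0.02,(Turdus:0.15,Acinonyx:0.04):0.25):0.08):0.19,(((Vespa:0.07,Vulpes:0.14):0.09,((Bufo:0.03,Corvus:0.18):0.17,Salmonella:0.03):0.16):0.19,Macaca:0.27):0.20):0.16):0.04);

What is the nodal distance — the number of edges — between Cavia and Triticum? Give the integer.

The MRCA of Cavia and Triticum is the node subtending ((Oryza,(Martes,Cavia)),(Avena,(Candida,Triticum))).
From Cavia up to that node: 3 branches. From Triticum up to the same node: 3 branches. Total: 3 + 3 = 6.

6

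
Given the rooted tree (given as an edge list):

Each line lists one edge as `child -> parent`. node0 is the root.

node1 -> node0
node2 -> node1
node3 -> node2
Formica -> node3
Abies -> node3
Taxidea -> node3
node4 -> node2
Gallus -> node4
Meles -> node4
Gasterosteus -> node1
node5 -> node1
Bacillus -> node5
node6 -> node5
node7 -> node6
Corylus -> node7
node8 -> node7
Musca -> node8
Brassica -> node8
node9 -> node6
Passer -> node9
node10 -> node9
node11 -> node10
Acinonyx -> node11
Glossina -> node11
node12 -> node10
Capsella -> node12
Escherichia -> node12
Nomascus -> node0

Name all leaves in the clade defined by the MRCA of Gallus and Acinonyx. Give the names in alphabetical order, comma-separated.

Tracing Gallus: it sits inside (Gallus,Meles).
Tracing Acinonyx: it sits inside (Acinonyx,Glossina).
The smallest clade enclosing both is (((Formica,Abies,Taxidea),(Gallus,Meles)),Gasterosteus,(Bacillus,((Corylus,(Musca,Brassica)),(Passer,((Acinonyx,Glossina),(Capsella,Escherichia)))))); the answer is its 15 terminal taxa in alphabetical order.

Abies, Acinonyx, Bacillus, Brassica, Capsella, Corylus, Escherichia, Formica, Gallus, Gasterosteus, Glossina, Meles, Musca, Passer, Taxidea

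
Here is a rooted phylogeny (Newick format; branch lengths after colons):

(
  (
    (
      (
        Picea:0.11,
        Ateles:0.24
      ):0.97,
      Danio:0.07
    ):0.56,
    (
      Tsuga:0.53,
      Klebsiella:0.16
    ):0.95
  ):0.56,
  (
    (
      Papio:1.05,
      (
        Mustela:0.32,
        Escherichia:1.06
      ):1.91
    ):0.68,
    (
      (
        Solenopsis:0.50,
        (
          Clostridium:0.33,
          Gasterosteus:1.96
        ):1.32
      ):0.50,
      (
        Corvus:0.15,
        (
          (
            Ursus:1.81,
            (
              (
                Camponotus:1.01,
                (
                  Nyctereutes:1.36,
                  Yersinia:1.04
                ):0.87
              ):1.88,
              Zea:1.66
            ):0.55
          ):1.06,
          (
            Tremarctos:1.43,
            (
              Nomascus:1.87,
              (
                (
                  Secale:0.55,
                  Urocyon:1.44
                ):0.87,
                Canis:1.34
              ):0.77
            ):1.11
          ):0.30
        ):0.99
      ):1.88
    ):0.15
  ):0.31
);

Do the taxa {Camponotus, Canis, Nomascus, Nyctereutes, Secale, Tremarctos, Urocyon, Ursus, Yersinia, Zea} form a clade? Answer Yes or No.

Yes

The most recent common ancestor of these taxa subtends ((Ursus,((Camponotus,(Nyctereutes,Yersinia)),Zea)),(Tremarctos,(Nomascus,((Secale,Urocyon),Canis)))).
That clade has exactly 10 tips — every listed taxon and nothing else — so the group is monophyletic.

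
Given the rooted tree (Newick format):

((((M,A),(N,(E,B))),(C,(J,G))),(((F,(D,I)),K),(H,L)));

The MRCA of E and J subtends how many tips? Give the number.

8

The MRCA of E and J is the node subtending (((M,A),(N,(E,B))),(C,(J,G))).
That clade contains 8 terminal taxa: A, B, C, E, G, J, M, N.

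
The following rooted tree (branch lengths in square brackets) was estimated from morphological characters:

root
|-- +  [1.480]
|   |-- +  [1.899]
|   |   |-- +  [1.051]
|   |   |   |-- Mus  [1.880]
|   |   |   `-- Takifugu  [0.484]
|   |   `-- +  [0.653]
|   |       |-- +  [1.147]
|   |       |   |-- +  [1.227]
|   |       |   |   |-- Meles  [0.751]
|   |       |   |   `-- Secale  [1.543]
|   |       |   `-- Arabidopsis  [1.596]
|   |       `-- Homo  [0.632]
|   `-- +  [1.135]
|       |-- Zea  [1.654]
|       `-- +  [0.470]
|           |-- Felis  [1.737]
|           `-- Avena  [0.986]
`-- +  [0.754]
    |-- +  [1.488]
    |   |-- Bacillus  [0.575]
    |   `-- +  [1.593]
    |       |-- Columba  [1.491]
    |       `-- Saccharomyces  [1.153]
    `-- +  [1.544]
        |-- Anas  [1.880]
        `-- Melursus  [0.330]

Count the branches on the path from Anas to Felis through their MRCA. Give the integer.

The MRCA of Anas and Felis is the root of the tree.
From Anas up to that node: 3 branches. From Felis up to the same node: 4 branches. Total: 3 + 4 = 7.

7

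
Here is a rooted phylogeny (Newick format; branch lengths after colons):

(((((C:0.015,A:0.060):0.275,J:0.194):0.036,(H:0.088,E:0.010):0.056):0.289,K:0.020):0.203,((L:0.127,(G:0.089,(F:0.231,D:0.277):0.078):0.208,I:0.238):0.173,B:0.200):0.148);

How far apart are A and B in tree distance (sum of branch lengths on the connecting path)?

1.211

The path runs A → … → MRCA → … → B; the MRCA is the root of the tree.
Branch lengths along that path: 0.060 + 0.275 + 0.036 + 0.289 + 0.203 + 0.148 + 0.200 = 1.211.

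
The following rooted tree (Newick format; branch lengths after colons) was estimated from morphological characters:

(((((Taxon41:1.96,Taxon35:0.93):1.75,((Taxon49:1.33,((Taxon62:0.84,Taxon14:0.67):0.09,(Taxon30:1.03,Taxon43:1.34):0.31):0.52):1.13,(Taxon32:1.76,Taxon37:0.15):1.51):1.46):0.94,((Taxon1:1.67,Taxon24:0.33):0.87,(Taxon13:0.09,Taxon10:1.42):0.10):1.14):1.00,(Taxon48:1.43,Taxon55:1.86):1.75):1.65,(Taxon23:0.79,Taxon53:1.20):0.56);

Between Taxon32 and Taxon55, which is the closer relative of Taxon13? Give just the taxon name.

The MRCA of Taxon13 and Taxon32 subtends (((Taxon41,Taxon35),((Taxon49,((Taxon62,Taxon14),(Taxon30,Taxon43))),(Taxon32,Taxon37))),((Taxon1,Taxon24),(Taxon13,Taxon10))) (13 taxa).
The MRCA of Taxon13 and Taxon55 subtends ((((Taxon41,Taxon35),((Taxon49,((Taxon62,Taxon14),(Taxon30,Taxon43))),(Taxon32,Taxon37))),((Taxon1,Taxon24),(Taxon13,Taxon10))),(Taxon48,Taxon55)) (15 taxa).
The first is nested inside the second, so Taxon13 shares a more recent common ancestor with Taxon32.

Taxon32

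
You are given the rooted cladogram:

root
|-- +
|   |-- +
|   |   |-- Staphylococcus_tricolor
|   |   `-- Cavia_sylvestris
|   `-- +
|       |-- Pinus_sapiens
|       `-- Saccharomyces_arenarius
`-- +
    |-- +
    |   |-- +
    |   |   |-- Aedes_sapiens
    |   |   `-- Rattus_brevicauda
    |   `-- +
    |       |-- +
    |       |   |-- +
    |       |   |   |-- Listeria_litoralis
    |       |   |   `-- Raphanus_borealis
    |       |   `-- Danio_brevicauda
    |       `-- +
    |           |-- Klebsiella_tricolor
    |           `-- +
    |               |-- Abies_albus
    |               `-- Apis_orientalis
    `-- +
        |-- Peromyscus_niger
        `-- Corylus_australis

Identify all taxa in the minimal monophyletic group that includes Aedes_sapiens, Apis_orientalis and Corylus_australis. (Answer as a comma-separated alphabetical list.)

Tracing Aedes_sapiens: it sits inside (Aedes_sapiens,Rattus_brevicauda).
Tracing Apis_orientalis: it sits inside (Abies_albus,Apis_orientalis).
Tracing Corylus_australis: it sits inside (Peromyscus_niger,Corylus_australis).
The smallest clade enclosing all 3 is (((Aedes_sapiens,Rattus_brevicauda),(((Listeria_litoralis,Raphanus_borealis),Danio_brevicauda),(Klebsiella_tricolor,(Abies_albus,Apis_orientalis)))),(Peromyscus_niger,Corylus_australis)); the answer is its 10 terminal taxa in alphabetical order.

Abies_albus, Aedes_sapiens, Apis_orientalis, Corylus_australis, Danio_brevicauda, Klebsiella_tricolor, Listeria_litoralis, Peromyscus_niger, Raphanus_borealis, Rattus_brevicauda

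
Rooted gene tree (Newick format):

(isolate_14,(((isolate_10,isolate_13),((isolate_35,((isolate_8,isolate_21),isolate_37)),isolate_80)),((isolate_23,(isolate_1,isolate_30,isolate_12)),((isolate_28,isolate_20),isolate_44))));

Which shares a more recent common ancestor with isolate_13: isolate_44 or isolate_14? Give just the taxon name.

isolate_44

The MRCA of isolate_13 and isolate_44 subtends (((isolate_10,isolate_13),((isolate_35,((isolate_8,isolate_21),isolate_37)),isolate_80)),((isolate_23,(isolate_1,isolate_30,isolate_12)),((isolate_28,isolate_20),isolate_44))) (14 taxa).
The MRCA of isolate_13 and isolate_14 is the root, subtending the entire tree (15 taxa).
The first is nested inside the second, so isolate_13 shares a more recent common ancestor with isolate_44.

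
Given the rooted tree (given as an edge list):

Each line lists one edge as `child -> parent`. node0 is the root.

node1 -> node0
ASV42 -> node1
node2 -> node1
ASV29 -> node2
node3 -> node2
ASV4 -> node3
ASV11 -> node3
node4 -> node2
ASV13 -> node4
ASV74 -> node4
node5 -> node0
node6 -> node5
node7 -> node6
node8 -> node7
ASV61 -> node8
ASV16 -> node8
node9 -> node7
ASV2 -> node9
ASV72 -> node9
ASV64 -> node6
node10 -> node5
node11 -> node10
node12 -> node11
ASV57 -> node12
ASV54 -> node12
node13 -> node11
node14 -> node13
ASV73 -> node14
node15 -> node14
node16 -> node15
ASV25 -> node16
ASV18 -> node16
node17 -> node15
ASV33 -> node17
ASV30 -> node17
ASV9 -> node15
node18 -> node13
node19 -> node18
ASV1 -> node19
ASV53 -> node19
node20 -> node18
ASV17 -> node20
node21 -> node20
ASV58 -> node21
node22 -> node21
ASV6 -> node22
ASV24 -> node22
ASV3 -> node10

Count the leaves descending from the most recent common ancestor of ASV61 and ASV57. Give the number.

20

The MRCA of ASV61 and ASV57 is the node subtending ((((ASV61,ASV16),(ASV2,ASV72)),ASV64),(((ASV57,ASV54),((ASV73,((ASV25,ASV18),(ASV33,ASV30),ASV9)),((ASV1,ASV53),(ASV17,(ASV58,(ASV6,ASV24)))))),ASV3)).
That clade contains 20 terminal taxa: ASV1, ASV16, ASV17, ASV18, ASV2, ASV24, ASV25, ASV3, ASV30, ASV33, ASV53, ASV54, ASV57, ASV58, ASV6, ASV61, ASV64, ASV72, ASV73, ASV9.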